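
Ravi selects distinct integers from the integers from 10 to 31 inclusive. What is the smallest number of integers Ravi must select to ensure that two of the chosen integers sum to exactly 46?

Group the elements by complementary pair {x, 46−x}: {15,31}, {16,30}, {17,29}, …, giving 8 two-element pairs, the single value 23 (it cannot pair with itself since the integers are distinct), and 5 integers whose partner 46−x falls outside [10,31].
Pigeonhole: treating each of those 14 groups as a pigeonhole, one can pick one integer per group — 14 integers — with no two summing to 46.
The 15th integer lands in an occupied pair, forcing a sum of 46.

15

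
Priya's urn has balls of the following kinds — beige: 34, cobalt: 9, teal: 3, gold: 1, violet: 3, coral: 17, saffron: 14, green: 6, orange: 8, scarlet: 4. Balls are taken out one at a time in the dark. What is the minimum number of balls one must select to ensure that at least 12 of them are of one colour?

Pigeonhole: the 10 colours are the holes; the balls drawn are the pigeons.
To avoid 12 of any one colour, the worst case takes at most 11 of each colour, or every ball of a colour that has fewer than 11.
That gives 11 + 9 + 3 + 1 + 3 + 11 + 11 + 6 + 8 + 4 = 67 balls with no colour reaching 12.
The next ball forces some colour to 12, so 67 + 1 = 68.

68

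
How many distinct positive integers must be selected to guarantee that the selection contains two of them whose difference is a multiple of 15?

16

Integers whose pairwise differences are multiples of 15 are exactly those sharing a remainder mod 15. The 15 residue classes mod 15 are the pigeonholes.
With 15 integers one could put 1 in each residue class and have no class reach 2.
The 16th integer pushes some class to 2, so 15·1 + 1 = 16.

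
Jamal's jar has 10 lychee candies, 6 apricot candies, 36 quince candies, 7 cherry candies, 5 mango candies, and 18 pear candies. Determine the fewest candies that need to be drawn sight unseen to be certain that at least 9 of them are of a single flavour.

Pigeonhole: put each drawn candy into a box by flavour. The largest draw with every box below 9 takes min(count, 8) from each flavour; flavours with fewer than 8 contribute all they have.
Σ min(cᵢ, 8) = 8 + 6 + 8 + 7 + 5 + 8 = 42.
Draw number 42 + 1 = 43 must push one box to 9.

43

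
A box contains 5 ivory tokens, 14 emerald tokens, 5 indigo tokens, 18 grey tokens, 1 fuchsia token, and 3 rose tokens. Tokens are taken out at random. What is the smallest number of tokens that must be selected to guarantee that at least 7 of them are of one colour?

The 6 colours are the holes; the tokens drawn are the pigeons.
To avoid 7 of any one colour, the worst case takes at most 6 of each colour, or every token of a colour that has fewer than 6.
That gives 5 + 6 + 5 + 6 + 1 + 3 = 26 tokens with no colour reaching 7.
The next token forces some colour to 7, so 26 + 1 = 27.

27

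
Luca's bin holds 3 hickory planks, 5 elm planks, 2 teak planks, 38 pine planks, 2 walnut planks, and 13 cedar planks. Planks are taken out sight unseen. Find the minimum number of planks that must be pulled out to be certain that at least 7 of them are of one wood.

The 6 woods are the holes; the planks drawn are the pigeons.
To avoid 7 of any one wood, the worst case takes at most 6 of each wood, or every plank of a wood that has fewer than 6.
That gives 3 + 5 + 2 + 6 + 2 + 6 = 24 planks with no wood reaching 7.
The next plank forces some wood to 7, so 24 + 1 = 25.

25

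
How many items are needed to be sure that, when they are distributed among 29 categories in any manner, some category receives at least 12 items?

320

With 319 items one could put exactly 11 in each of the 29 categories, and no category would reach 12.
One more item must land in a category that already has 11, giving it 12.
So 29 × 11 + 1 = 320 items are required.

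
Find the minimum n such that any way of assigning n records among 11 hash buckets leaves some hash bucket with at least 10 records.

100

With 99 records one could put exactly 9 in each of the 11 hash buckets, and no hash bucket would reach 10.
One more record must land in a hash bucket that already has 9, giving it 10.
So 11 × 9 + 1 = 100 records are required.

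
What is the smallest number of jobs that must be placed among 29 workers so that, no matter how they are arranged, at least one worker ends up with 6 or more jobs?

146

With 145 jobs one could put exactly 5 in each of the 29 workers, and no worker would reach 6.
One more job must land in a worker that already has 5, giving it 6.
So 29 × 5 + 1 = 146 jobs are required.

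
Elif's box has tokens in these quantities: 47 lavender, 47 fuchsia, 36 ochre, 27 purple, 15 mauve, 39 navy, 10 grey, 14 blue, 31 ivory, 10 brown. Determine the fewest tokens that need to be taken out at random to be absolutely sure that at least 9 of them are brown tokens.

275

In the worst case for collecting brown tokens, every non-brown token comes out first.
There are 47 + 47 + 36 + 27 + 15 + 39 + 10 + 14 + 31 = 266 non-brown tokens altogether.
After those, each further token must be brown, so 266 + 9 = 275 draws guarantee 9 brown tokens.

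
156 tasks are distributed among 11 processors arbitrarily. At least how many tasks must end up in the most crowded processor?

The 11 processors are the holes and the 156 tasks are the pigeons.
If every processor held at most 14 tasks, the total would be at most 11 × 14 = 154, which is less than 156.
So some processor holds at least ⌈156/11⌉ = 15 tasks.

15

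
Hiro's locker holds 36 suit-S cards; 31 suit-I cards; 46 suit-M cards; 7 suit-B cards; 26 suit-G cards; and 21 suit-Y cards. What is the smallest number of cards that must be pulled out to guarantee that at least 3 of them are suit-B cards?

In the worst case for collecting suit-B cards, every non-suit-B card comes out first.
There are 36 + 31 + 46 + 26 + 21 = 160 non-suit-B cards altogether.
After those, each further card must be suit-B, so 160 + 3 = 163 draws guarantee 3 suit-B cards.

163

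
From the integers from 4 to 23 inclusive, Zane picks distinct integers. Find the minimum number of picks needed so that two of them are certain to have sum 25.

12

Group the elements by complementary pair {x, 25−x}: {4,21}, {5,20}, {6,19}, …, giving 9 two-element pairs and 2 integers whose partner 25−x falls outside [4,23].
By the pigeonhole principle, treating each of those 11 groups as a pigeonhole, one can pick one integer per group — 11 integers — with no two summing to 25.
The 12th integer lands in an occupied pair, forcing a sum of 25.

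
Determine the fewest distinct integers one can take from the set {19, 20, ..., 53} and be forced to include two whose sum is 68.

21

A set avoiding the sum 68 can contain at most one of each pair {x, 68−x}, plus the 5 elements whose complement lies outside the range or equal to its own complement.
The integers 34, …, 53 (20 of them) are such a set: any two sum to at least 34+35 = 69 > 68.
Pigeonhole: any 21st integer completes one of the 15 pairs, so 21 choices force a sum of 68.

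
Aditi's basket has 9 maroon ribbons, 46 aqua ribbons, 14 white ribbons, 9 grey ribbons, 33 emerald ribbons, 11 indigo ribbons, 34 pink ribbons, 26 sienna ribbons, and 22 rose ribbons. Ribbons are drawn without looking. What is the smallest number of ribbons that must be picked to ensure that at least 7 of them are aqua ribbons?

In the worst case for collecting aqua ribbons, every non-aqua ribbon comes out first.
There are 9 + 14 + 9 + 33 + 11 + 34 + 26 + 22 = 158 non-aqua ribbons altogether.
After those, each further ribbon must be aqua, so 158 + 7 = 165 draws guarantee 7 aqua ribbons.

165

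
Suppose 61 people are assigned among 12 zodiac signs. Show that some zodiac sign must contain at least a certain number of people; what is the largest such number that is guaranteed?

The 12 zodiac signs are the holes and the 61 people are the pigeons.
If every zodiac sign held at most 5 people, the total would be at most 12 × 5 = 60, which is less than 61.
So some zodiac sign holds at least ⌈61/12⌉ = 6 people.

6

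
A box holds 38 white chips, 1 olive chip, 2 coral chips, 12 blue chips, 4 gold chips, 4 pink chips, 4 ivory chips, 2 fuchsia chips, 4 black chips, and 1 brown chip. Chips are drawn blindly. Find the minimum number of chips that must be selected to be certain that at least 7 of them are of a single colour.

By pigeonhole, the 10 colours are the holes; the chips drawn are the pigeons.
To avoid 7 of any one colour, the worst case takes at most 6 of each colour, or every chip of a colour that has fewer than 6.
That gives 6 + 1 + 2 + 6 + 4 + 4 + 4 + 2 + 4 + 1 = 34 chips with no colour reaching 7.
The next chip forces some colour to 7, so 34 + 1 = 35.

35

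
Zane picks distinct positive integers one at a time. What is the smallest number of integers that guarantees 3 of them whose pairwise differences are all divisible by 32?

Integers whose pairwise differences are multiples of 32 are exactly those sharing a remainder mod 32. The 32 residue classes mod 32 are the pigeonholes.
With 64 integers one could put 2 in each residue class and have no class reach 3.
The 65th integer pushes some class to 3, so 32·2 + 1 = 65.

65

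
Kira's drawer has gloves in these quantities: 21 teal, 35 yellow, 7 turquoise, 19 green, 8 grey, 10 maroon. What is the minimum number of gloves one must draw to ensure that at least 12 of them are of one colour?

An adversary could hand out at most 11 gloves per colour (turquoise, grey, maroon run out sooner): 11 + 11 + 7 + 11 + 8 + 10 = 58 gloves and still no colour has 12.
One more glove lands in a colour already at 11, so 59 draws are enough and 58 are not.

59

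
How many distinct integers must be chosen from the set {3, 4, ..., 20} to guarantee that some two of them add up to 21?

11

Two chosen integers sum to 21 exactly when both halves of some pair {x, 21−x} with 3 ≤ x ≤ 21−x ≤ 18 are chosen — 8 such pairs.
The remaining 2 elements (those with no distinct partner in range) can never complete a 21-sum, so the worst case takes all of them and one from each pair: 2 + 8 = 10.
The 11th integer has to be the second member of some pair, so 10 + 1 = 11.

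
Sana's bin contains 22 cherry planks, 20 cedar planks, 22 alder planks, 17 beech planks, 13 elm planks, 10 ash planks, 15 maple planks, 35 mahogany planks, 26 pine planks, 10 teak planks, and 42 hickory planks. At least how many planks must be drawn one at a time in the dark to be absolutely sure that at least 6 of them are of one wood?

56

An adversary could hand out at most 5 planks per wood: 5 + 5 + 5 + 5 + 5 + 5 + 5 + 5 + 5 + 5 + 5 = 55 planks and still no wood has 6.
By the pigeonhole principle, one more plank lands in a wood already at 5, so 56 draws are enough and 55 are not.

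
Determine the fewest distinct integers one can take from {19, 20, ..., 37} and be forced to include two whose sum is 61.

A set avoiding the sum 61 can contain at most one of each pair {x, 61−x}, plus the 5 elements whose complement lies outside the range.
The integers 19, …, 30 (12 of them) are such a set: any two sum to at least 19+20 = 39 and at most 29+30 = 59 < 61.
Any 13th integer completes one of the 7 pairs, so 13 choices force a sum of 61.

13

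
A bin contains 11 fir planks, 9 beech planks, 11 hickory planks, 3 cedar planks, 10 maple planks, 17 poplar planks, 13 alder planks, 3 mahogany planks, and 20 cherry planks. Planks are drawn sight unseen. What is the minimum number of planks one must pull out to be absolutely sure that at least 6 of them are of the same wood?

The 9 woods are the holes; the planks drawn are the pigeons.
To avoid 6 of any one wood, the worst case takes at most 5 of each wood, or every plank of a wood that has fewer than 5.
That gives 5 + 5 + 5 + 3 + 5 + 5 + 5 + 3 + 5 = 41 planks with no wood reaching 6.
The next plank forces some wood to 6, so 41 + 1 = 42.

42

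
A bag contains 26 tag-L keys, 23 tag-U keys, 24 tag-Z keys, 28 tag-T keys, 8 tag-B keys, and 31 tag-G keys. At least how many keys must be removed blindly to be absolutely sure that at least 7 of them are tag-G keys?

In the worst case for collecting tag-G keys, every non-tag-G key comes out first.
There are 26 + 23 + 24 + 28 + 8 = 109 non-tag-G keys altogether.
After those, each further key must be tag-G, so 109 + 7 = 116 draws guarantee 7 tag-G keys.

116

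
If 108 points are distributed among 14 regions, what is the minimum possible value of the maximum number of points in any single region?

The 14 regions are the holes and the 108 points are the pigeons.
If every region held at most 7 points, the total would be at most 14 × 7 = 98, which is less than 108.
So some region holds at least ⌈108/14⌉ = 8 points.

8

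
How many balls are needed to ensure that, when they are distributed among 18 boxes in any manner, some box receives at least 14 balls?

235

With 234 balls one could put exactly 13 in each of the 18 boxes, and no box would reach 14.
By pigeonhole, one more ball must land in a box that already has 13, giving it 14.
So 18 × 13 + 1 = 235 balls are required.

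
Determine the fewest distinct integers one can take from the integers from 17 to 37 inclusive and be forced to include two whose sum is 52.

Group the elements by complementary pair {x, 52−x}: {17,35}, {18,34}, {19,33}, …, giving 9 two-element pairs; the single value 26 (it cannot pair with itself since the integers are distinct); and 2 integers whose partner 52−x falls outside [17,37].
Pigeonhole: treating each of those 12 groups as a pigeonhole, one can pick one integer per group — 12 integers — with no two summing to 52.
The 13th integer lands in an occupied pair, forcing a sum of 52.

13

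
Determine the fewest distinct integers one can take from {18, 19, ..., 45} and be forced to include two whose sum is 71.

19

Two chosen integers sum to 71 exactly when both halves of some pair {x, 71−x} with 26 ≤ x ≤ 71−x ≤ 45 are chosen — 10 such pairs.
The remaining 8 elements (those with no distinct partner in range) can never complete a 71-sum, so the worst case takes all of them and one from each pair: 8 + 10 = 18.
The 19th integer has to be the second member of some pair, so 18 + 1 = 19.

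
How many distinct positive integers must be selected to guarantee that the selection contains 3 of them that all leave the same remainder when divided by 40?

81

By pigeonhole, the 40 residue classes mod 40 are the pigeonholes.
With 80 integers one could put 2 in each residue class and have no class reach 3.
The 81st integer pushes some class to 3, so 40·2 + 1 = 81.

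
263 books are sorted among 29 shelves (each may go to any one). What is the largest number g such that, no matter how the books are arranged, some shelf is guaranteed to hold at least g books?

10

By pigeonhole, the 29 shelves are the holes and the 263 books are the pigeons.
If every shelf held at most 9 books, the total would be at most 29 × 9 = 261, which is less than 263.
So some shelf holds at least ⌈263/29⌉ = 10 books.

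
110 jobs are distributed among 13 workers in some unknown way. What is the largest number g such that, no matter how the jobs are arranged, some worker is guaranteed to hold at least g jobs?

9

Pigeonhole: the 13 workers are the holes and the 110 jobs are the pigeons.
If every worker held at most 8 jobs, the total would be at most 13 × 8 = 104, which is less than 110.
So some worker holds at least ⌈110/13⌉ = 9 jobs.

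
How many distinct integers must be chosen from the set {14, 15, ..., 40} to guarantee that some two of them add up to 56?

16

Group the elements by complementary pair {x, 56−x}: {16,40}, {17,39}, {18,38}, …, giving 12 two-element pairs, the single value 28 (it cannot pair with itself since the integers are distinct), and 2 integers whose partner 56−x falls outside [14,40].
Pigeonhole: treating each of those 15 groups as a pigeonhole, one can pick one integer per group — 15 integers — with no two summing to 56.
The 16th integer lands in an occupied pair, forcing a sum of 56.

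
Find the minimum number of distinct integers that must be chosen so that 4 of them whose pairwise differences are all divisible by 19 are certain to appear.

Integers whose pairwise differences are multiples of 19 are exactly those sharing a remainder mod 19. By pigeonhole, the 19 residue classes mod 19 are the pigeonholes.
With 57 integers one could put 3 in each residue class and have no class reach 4.
The 58th integer pushes some class to 4, so 19·3 + 1 = 58.

58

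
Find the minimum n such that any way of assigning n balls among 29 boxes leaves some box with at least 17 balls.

465

With 464 balls one could put exactly 16 in each of the 29 boxes, and no box would reach 17.
One more ball must land in a box that already has 16, giving it 17.
So 29 × 16 + 1 = 465 balls are required.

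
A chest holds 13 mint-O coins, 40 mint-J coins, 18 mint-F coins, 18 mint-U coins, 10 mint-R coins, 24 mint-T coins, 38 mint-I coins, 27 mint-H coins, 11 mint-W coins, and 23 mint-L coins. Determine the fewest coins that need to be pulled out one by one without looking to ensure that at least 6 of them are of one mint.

51

The 10 mints are the holes; the coins drawn are the pigeons.
To avoid 6 of any one mint, the worst case takes at most 5 of each mint.
That gives 5 + 5 + 5 + 5 + 5 + 5 + 5 + 5 + 5 + 5 = 50 coins with no mint reaching 6.
The next coin forces some mint to 6, so 50 + 1 = 51.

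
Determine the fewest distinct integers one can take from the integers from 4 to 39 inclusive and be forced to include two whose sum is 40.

21

Two chosen integers sum to 40 exactly when both halves of some pair {x, 40−x} with 4 ≤ x ≤ 40−x ≤ 36 are chosen — 16 such pairs.
The remaining 4 elements (those with no distinct partner in range) can never complete a 40-sum, so the worst case takes all of them and one from each pair: 4 + 16 = 20.
The 21st integer has to be the second member of some pair, so 20 + 1 = 21.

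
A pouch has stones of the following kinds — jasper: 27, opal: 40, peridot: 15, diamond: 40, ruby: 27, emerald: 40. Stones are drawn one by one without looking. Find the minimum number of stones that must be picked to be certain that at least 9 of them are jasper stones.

In the worst case for collecting jasper stones, every non-jasper stone comes out first.
There are 40 + 15 + 40 + 27 + 40 = 162 non-jasper stones altogether.
After those, each further stone must be jasper, so 162 + 9 = 171 draws guarantee 9 jasper stones.

171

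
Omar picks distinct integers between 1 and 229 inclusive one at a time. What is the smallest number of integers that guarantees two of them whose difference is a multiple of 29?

Integers whose pairwise differences are multiples of 29 are exactly those sharing a remainder mod 29. Pigeonhole: the 29 residue classes mod 29 are the pigeonholes.
With 29 integers one could put 1 in each residue class and have no class reach 2.
The 30th integer pushes some class to 2, so 29·1 + 1 = 30.

30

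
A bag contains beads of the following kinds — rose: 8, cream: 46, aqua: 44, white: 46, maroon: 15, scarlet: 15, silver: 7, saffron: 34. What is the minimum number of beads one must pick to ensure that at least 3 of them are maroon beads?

In the worst case for collecting maroon beads, every non-maroon bead comes out first.
There are 8 + 46 + 44 + 46 + 15 + 7 + 34 = 200 non-maroon beads altogether.
After those, each further bead must be maroon, so 200 + 3 = 203 draws guarantee 3 maroon beads.

203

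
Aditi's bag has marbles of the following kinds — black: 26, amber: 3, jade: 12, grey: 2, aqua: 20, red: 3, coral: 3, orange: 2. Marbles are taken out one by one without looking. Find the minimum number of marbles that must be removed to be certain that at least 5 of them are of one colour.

26

An adversary could hand out at most 4 marbles per colour (5 colours run out sooner): 4 + 3 + 4 + 2 + 4 + 3 + 3 + 2 = 25 marbles and still no colour has 5.
One more marble lands in a colour already at 4, so 26 draws are enough and 25 are not.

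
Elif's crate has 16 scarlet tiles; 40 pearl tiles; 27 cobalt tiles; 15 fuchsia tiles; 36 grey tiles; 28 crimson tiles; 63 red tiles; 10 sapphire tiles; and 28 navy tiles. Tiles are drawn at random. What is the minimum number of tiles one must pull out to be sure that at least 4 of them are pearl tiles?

In the worst case for collecting pearl tiles, every non-pearl tile comes out first.
There are 16 + 27 + 15 + 36 + 28 + 63 + 10 + 28 = 223 non-pearl tiles altogether.
After those, each further tile must be pearl, so 223 + 4 = 227 draws guarantee 4 pearl tiles.

227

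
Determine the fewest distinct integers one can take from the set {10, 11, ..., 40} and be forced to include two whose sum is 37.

Two chosen integers sum to 37 exactly when both halves of some pair {x, 37−x} with 10 ≤ x ≤ 37−x ≤ 27 are chosen — 9 such pairs.
The remaining 13 elements (those with no distinct partner in range) can never complete a 37-sum, so the worst case takes all of them and one from each pair: 13 + 9 = 22.
Pigeonhole: the 23rd integer has to be the second member of some pair, so 22 + 1 = 23.

23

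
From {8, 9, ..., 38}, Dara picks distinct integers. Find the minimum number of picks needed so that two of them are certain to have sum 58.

Group the elements by complementary pair {x, 58−x}: {20,38}, {21,37}, {22,36}, …, giving 9 two-element pairs; the single value 29 (it cannot pair with itself since the integers are distinct); and 12 integers whose partner 58−x falls outside [8,38].
Pigeonhole: treating each of those 22 groups as a pigeonhole, one can pick one integer per group — 22 integers — with no two summing to 58.
The 23rd integer lands in an occupied pair, forcing a sum of 58.

23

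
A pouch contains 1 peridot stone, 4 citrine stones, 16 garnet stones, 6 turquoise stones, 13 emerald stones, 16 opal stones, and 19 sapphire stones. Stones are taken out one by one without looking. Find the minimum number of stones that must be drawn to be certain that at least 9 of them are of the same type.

44

Put each drawn stone into a box by type. The largest draw with every box below 9 takes min(count, 8) from each type; types with fewer than 8 contribute all they have.
Σ min(cᵢ, 8) = 1 + 4 + 8 + 6 + 8 + 8 + 8 = 43.
Draw number 43 + 1 = 44 must push one box to 9.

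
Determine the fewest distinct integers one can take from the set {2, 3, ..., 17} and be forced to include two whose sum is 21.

10

A set avoiding the sum 21 can contain at most one of each pair {x, 21−x}, plus the 2 elements whose complement lies outside the range.
The integers 2, …, 10 (9 of them) are such a set: any two sum to at least 2+3 = 5 and at most 9+10 = 19 < 21.
Any 10th integer completes one of the 7 pairs, so 10 choices force a sum of 21.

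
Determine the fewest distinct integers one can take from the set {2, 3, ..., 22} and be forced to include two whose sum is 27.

13

Group the elements by complementary pair {x, 27−x}: {5,22}, {6,21}, {7,20}, …, giving 9 two-element pairs and 3 integers whose partner 27−x falls outside [2,22].
Treating each of those 12 groups as a pigeonhole, one can pick one integer per group — 12 integers — with no two summing to 27.
The 13th integer lands in an occupied pair, forcing a sum of 27.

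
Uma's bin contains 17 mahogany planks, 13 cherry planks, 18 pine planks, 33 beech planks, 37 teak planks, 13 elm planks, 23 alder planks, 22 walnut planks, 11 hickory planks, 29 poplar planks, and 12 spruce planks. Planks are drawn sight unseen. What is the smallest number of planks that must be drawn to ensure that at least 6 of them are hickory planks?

223

In the worst case for collecting hickory planks, every non-hickory plank comes out first.
There are 17 + 13 + 18 + 33 + 37 + 13 + 23 + 22 + 29 + 12 = 217 non-hickory planks altogether.
After those, each further plank must be hickory, so 217 + 6 = 223 draws guarantee 6 hickory planks.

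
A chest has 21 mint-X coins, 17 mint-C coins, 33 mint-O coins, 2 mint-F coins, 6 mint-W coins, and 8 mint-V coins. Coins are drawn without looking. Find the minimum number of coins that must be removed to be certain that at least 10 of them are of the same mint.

By the pigeonhole principle, put each drawn coin into a box by mint. The largest draw with every box below 10 takes min(count, 9) from each mint; mints with fewer than 9 contribute all they have.
Σ min(cᵢ, 9) = 9 + 9 + 9 + 2 + 6 + 8 = 43.
Draw number 43 + 1 = 44 must push one box to 10.

44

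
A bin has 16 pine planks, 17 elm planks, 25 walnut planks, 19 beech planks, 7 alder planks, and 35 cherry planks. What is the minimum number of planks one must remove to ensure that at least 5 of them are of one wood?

25

An adversary could hand out at most 4 planks per wood: 4 + 4 + 4 + 4 + 4 + 4 = 24 planks and still no wood has 5.
One more plank lands in a wood already at 4, so 25 draws are enough and 24 are not.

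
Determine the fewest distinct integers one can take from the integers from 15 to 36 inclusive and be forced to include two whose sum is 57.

15

A set avoiding the sum 57 can contain at most one of each pair {x, 57−x}, plus the 6 elements whose complement lies outside the range.
The integers 15, …, 28 (14 of them) are such a set: any two sum to at least 15+16 = 31 and at most 27+28 = 55 < 57.
Any 15th integer completes one of the 8 pairs, so 15 choices force a sum of 57.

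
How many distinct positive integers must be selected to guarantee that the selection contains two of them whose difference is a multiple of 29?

30

Integers whose pairwise differences are multiples of 29 are exactly those sharing a remainder mod 29. The 29 residue classes mod 29 are the pigeonholes.
With 29 integers one could put 1 in each residue class and have no class reach 2.
The 30th integer pushes some class to 2, so 29·1 + 1 = 30.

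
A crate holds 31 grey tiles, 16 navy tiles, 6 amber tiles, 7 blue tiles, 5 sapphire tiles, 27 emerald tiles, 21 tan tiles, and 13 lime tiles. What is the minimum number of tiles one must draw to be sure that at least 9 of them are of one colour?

59

By pigeonhole, the 8 colours are the holes; the tiles drawn are the pigeons.
To avoid 9 of any one colour, the worst case takes at most 8 of each colour, or every tile of a colour that has fewer than 8.
That gives 8 + 8 + 6 + 7 + 5 + 8 + 8 + 8 = 58 tiles with no colour reaching 9.
The next tile forces some colour to 9, so 58 + 1 = 59.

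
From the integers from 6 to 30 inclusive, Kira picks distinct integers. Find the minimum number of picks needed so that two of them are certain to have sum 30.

A set avoiding the sum 30 can contain at most one of each pair {x, 30−x}, plus the 7 elements whose complement lies outside the range or equal to its own complement.
The integers 15, …, 30 (16 of them) are such a set: any two sum to at least 15+16 = 31 > 30.
Pigeonhole: any 17th integer completes one of the 9 pairs, so 17 choices force a sum of 30.

17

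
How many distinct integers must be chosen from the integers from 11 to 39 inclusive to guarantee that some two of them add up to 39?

21

A set avoiding the sum 39 can contain at most one of each pair {x, 39−x}, plus the 11 elements whose complement lies outside the range.
The integers 20, …, 39 (20 of them) are such a set: any two sum to at least 20+21 = 41 > 39.
By the pigeonhole principle, any 21st integer completes one of the 9 pairs, so 21 choices force a sum of 39.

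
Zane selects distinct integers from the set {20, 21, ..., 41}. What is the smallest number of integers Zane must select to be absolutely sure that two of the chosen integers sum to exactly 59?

13

A set avoiding the sum 59 can contain at most one of each pair {x, 59−x}, plus the 2 elements whose complement lies outside the range.
The integers 30, …, 41 (12 of them) are such a set: any two sum to at least 30+31 = 61 > 59.
Any 13th integer completes one of the 10 pairs, so 13 choices force a sum of 59.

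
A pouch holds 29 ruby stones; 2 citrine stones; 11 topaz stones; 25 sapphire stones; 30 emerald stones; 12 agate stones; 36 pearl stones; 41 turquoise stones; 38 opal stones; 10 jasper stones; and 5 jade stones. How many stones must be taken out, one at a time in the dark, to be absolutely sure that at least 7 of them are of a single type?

Put each drawn stone into a box by type. The largest draw with every box below 7 takes min(count, 6) from each type; types with fewer than 6 contribute all they have.
Σ min(cᵢ, 6) = 6 + 2 + 6 + 6 + 6 + 6 + 6 + 6 + 6 + 6 + 5 = 61.
Draw number 61 + 1 = 62 must push one box to 7.

62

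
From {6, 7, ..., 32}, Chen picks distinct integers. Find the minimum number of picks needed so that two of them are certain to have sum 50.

Two chosen integers sum to 50 exactly when both halves of some pair {x, 50−x} with 18 ≤ x ≤ 50−x ≤ 32 are chosen — 7 such pairs.
The remaining 13 elements (those with no distinct partner in range) can never complete a 50-sum, so the worst case takes all of them and one from each pair: 13 + 7 = 20.
By pigeonhole, the 21st integer has to be the second member of some pair, so 20 + 1 = 21.

21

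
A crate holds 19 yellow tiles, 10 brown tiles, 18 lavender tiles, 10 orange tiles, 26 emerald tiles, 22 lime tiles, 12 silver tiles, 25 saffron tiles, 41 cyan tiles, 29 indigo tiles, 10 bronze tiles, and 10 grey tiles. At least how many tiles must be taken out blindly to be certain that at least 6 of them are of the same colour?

61

An adversary could hand out at most 5 tiles per colour: 5 + 5 + 5 + 5 + 5 + 5 + 5 + 5 + 5 + 5 + 5 + 5 = 60 tiles and still no colour has 6.
Pigeonhole: one more tile lands in a colour already at 5, so 61 draws are enough and 60 are not.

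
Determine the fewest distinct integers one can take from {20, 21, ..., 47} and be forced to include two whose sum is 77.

20

Two chosen integers sum to 77 exactly when both halves of some pair {x, 77−x} with 30 ≤ x ≤ 77−x ≤ 47 are chosen — 9 such pairs.
The remaining 10 elements (those with no distinct partner in range) can never complete a 77-sum, so the worst case takes all of them and one from each pair: 10 + 9 = 19.
By the pigeonhole principle, the 20th integer has to be the second member of some pair, so 19 + 1 = 20.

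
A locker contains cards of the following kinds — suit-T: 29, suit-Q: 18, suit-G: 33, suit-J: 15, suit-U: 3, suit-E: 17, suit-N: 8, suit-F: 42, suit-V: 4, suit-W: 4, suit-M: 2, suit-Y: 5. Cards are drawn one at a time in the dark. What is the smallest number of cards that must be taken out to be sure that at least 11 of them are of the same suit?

Pigeonhole: the 12 suits are the holes; the cards drawn are the pigeons.
To avoid 11 of any one suit, the worst case takes at most 10 of each suit, or every card of a suit that has fewer than 10.
That gives 10 + 10 + 10 + 10 + 3 + 10 + 8 + 10 + 4 + 4 + 2 + 5 = 86 cards with no suit reaching 11.
The next card forces some suit to 11, so 86 + 1 = 87.

87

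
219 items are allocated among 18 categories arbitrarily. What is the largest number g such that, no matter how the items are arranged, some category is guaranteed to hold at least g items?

13

The 18 categories are the holes and the 219 items are the pigeons.
If every category held at most 12 items, the total would be at most 18 × 12 = 216, which is less than 219.
So some category holds at least ⌈219/18⌉ = 13 items.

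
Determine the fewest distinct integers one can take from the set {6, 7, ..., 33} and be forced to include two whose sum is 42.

A set avoiding the sum 42 can contain at most one of each pair {x, 42−x}, plus the 4 elements whose complement lies outside the range or equal to its own complement.
The integers 6, …, 21 (16 of them) are such a set: any two sum to at least 6+7 = 13 and at most 20+21 = 41 < 42.
Pigeonhole: any 17th integer completes one of the 12 pairs, so 17 choices force a sum of 42.

17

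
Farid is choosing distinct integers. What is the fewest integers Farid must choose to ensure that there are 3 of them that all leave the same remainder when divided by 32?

65

Pigeonhole: the 32 residue classes mod 32 are the pigeonholes.
With 64 integers one could put 2 in each residue class and have no class reach 3.
The 65th integer pushes some class to 3, so 32·2 + 1 = 65.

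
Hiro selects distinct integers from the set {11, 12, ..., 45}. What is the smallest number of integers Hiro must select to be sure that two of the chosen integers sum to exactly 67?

24

A set avoiding the sum 67 can contain at most one of each pair {x, 67−x}, plus the 11 elements whose complement lies outside the range.
The integers 11, …, 33 (23 of them) are such a set: any two sum to at least 11+12 = 23 and at most 32+33 = 65 < 67.
Pigeonhole: any 24th integer completes one of the 12 pairs, so 24 choices force a sum of 67.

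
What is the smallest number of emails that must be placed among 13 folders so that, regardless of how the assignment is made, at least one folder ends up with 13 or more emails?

With 156 emails one could put exactly 12 in each of the 13 folders, and no folder would reach 13.
One more email must land in a folder that already has 12, giving it 13.
So 13 × 12 + 1 = 157 emails are required.

157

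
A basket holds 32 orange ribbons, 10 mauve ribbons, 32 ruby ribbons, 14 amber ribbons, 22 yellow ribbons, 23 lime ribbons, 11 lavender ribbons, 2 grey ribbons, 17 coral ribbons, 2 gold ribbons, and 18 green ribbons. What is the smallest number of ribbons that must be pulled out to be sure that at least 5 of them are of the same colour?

41

By the pigeonhole principle, put each drawn ribbon into a box by colour. The largest draw with every box below 5 takes min(count, 4) from each colour; colours with fewer than 4 contribute all they have.
Σ min(cᵢ, 4) = 4 + 4 + 4 + 4 + 4 + 4 + 4 + 2 + 4 + 2 + 4 = 40.
Draw number 40 + 1 = 41 must push one box to 5.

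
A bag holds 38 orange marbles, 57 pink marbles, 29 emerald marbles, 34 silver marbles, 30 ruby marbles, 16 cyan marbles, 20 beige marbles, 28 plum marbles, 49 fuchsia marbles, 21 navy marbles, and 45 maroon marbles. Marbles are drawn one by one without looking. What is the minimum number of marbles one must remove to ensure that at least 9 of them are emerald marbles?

In the worst case for collecting emerald marbles, every non-emerald marble comes out first.
There are 38 + 57 + 34 + 30 + 16 + 20 + 28 + 49 + 21 + 45 = 338 non-emerald marbles altogether.
After those, each further marble must be emerald, so 338 + 9 = 347 draws guarantee 9 emerald marbles.

347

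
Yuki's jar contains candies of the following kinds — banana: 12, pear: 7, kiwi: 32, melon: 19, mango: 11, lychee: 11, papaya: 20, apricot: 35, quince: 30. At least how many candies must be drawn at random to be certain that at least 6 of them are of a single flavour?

An adversary could hand out at most 5 candies per flavour: 5 + 5 + 5 + 5 + 5 + 5 + 5 + 5 + 5 = 45 candies and still no flavour has 6.
Pigeonhole: one more candy lands in a flavour already at 5, so 46 draws are enough and 45 are not.

46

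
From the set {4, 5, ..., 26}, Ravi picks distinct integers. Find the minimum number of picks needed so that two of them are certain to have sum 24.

16

Two chosen integers sum to 24 exactly when both halves of some pair {x, 24−x} with 4 ≤ x ≤ 24−x ≤ 20 are chosen — 8 such pairs.
The remaining 7 elements (those with no distinct partner in range) can never complete a 24-sum, so the worst case takes all of them and one from each pair: 7 + 8 = 15.
By the pigeonhole principle, the 16th integer has to be the second member of some pair, so 15 + 1 = 16.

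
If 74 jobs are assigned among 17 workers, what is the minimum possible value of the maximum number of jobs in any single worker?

5

The 17 workers are the holes and the 74 jobs are the pigeons.
If every worker held at most 4 jobs, the total would be at most 17 × 4 = 68, which is less than 74.
So some worker holds at least ⌈74/17⌉ = 5 jobs.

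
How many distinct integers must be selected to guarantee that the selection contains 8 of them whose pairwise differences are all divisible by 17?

Integers whose pairwise differences are multiples of 17 are exactly those sharing a remainder mod 17. The 17 residue classes mod 17 are the pigeonholes.
With 119 integers one could put 7 in each residue class and have no class reach 8.
The 120th integer pushes some class to 8, so 17·7 + 1 = 120.

120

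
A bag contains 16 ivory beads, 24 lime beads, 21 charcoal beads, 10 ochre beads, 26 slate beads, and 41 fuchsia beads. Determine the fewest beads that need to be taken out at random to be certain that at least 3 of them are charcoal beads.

In the worst case for collecting charcoal beads, every non-charcoal bead comes out first.
There are 16 + 24 + 10 + 26 + 41 = 117 non-charcoal beads altogether.
After those, each further bead must be charcoal, so 117 + 3 = 120 draws guarantee 3 charcoal beads.

120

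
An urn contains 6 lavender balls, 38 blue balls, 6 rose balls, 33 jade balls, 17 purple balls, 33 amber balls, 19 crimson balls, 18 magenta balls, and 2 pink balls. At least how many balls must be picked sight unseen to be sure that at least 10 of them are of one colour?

Put each drawn ball into a box by colour. The largest draw with every box below 10 takes min(count, 9) from each colour; colours with fewer than 9 contribute all they have.
Σ min(cᵢ, 9) = 6 + 9 + 6 + 9 + 9 + 9 + 9 + 9 + 2 = 68.
Draw number 68 + 1 = 69 must push one box to 10.

69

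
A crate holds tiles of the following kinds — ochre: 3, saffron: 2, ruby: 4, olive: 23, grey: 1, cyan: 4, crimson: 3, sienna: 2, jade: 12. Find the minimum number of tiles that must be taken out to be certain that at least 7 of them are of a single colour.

The 9 colours are the holes; the tiles drawn are the pigeons.
To avoid 7 of any one colour, the worst case takes at most 6 of each colour, or every tile of a colour that has fewer than 6.
That gives 3 + 2 + 4 + 6 + 1 + 4 + 3 + 2 + 6 = 31 tiles with no colour reaching 7.
The next tile forces some colour to 7, so 31 + 1 = 32.

32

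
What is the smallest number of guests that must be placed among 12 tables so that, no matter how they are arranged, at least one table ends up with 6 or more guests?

61

With 60 guests one could put exactly 5 in each of the 12 tables, and no table would reach 6.
By pigeonhole, one more guest must land in a table that already has 5, giving it 6.
So 12 × 5 + 1 = 61 guests are required.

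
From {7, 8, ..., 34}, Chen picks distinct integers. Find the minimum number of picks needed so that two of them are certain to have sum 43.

16

Two chosen integers sum to 43 exactly when both halves of some pair {x, 43−x} with 9 ≤ x ≤ 43−x ≤ 34 are chosen — 13 such pairs.
The remaining 2 elements (those with no distinct partner in range) can never complete a 43-sum, so the worst case takes all of them and one from each pair: 2 + 13 = 15.
The 16th integer has to be the second member of some pair, so 15 + 1 = 16.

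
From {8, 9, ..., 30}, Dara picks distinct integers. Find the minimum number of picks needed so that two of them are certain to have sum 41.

A set avoiding the sum 41 can contain at most one of each pair {x, 41−x}, plus the 3 elements whose complement lies outside the range.
The integers 8, …, 20 (13 of them) are such a set: any two sum to at least 8+9 = 17 and at most 19+20 = 39 < 41.
Any 14th integer completes one of the 10 pairs, so 14 choices force a sum of 41.

14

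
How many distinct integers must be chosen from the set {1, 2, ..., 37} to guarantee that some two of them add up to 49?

25

Two chosen integers sum to 49 exactly when both halves of some pair {x, 49−x} with 12 ≤ x ≤ 49−x ≤ 37 are chosen — 13 such pairs.
The remaining 11 elements (those with no distinct partner in range) can never complete a 49-sum, so the worst case takes all of them and one from each pair: 11 + 13 = 24.
Pigeonhole: the 25th integer has to be the second member of some pair, so 24 + 1 = 25.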